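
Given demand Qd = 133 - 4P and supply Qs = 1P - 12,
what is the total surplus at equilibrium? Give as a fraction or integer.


Find equilibrium: 133 - 4P = 1P - 12
133 + 12 = 5P
P* = 145/5 = 29
Q* = 1*29 - 12 = 17
Inverse demand: P = 133/4 - Q/4, so P_max = 133/4
Inverse supply: P = 12 + Q/1, so P_min = 12
CS = (1/2) * 17 * (133/4 - 29) = 289/8
PS = (1/2) * 17 * (29 - 12) = 289/2
TS = CS + PS = 289/8 + 289/2 = 1445/8

1445/8


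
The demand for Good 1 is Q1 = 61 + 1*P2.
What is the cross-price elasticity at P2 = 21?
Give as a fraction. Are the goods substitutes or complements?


dQ1/dP2 = 1
At P2 = 21: Q1 = 61 + 1*21 = 82
Exy = (dQ1/dP2)(P2/Q1) = 1 * 21 / 82 = 21/82
Since Exy > 0, the goods are substitutes.

21/82 (substitutes)


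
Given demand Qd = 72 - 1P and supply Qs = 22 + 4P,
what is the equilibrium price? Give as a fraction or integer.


At equilibrium, Qd = Qs.
72 - 1P = 22 + 4P
72 - 22 = 1P + 4P
50 = 5P
P* = 50/5 = 10

10


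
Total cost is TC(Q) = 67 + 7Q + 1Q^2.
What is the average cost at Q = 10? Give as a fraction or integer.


TC(10) = 67 + 7*10 + 1*10^2
TC(10) = 67 + 70 + 100 = 237
AC = TC/Q = 237/10 = 237/10

237/10


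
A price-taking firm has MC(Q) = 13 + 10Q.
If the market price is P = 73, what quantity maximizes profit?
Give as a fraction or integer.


In perfect competition, profit is maximized where P = MC.
73 = 13 + 10Q
60 = 10Q
Q* = 60/10 = 6

6


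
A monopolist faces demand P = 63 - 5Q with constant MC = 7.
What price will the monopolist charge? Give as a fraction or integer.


MR = 63 - 10Q
Set MR = MC: 63 - 10Q = 7
Q* = 28/5
Substitute into demand:
P* = 63 - 5*28/5 = 35

35


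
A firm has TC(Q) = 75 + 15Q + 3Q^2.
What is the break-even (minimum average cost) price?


AC(Q) = 75/Q + 15 + 3Q
To minimize: dAC/dQ = -75/Q^2 + 3 = 0
Q^2 = 75/3 = 25
Q* = 5
Min AC = 75/5 + 15 + 3*5
Min AC = 15 + 15 + 15 = 45

45


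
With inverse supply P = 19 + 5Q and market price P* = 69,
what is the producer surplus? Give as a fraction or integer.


Minimum supply price (at Q=0): P_min = 19
Quantity supplied at P* = 69:
Q* = (69 - 19)/5 = 10
PS = (1/2) * Q* * (P* - P_min)
PS = (1/2) * 10 * (69 - 19)
PS = (1/2) * 10 * 50 = 250

250


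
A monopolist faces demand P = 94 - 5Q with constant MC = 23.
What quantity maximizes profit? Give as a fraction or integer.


TR = P*Q = (94 - 5Q)Q = 94Q - 5Q^2
MR = dTR/dQ = 94 - 10Q
Set MR = MC:
94 - 10Q = 23
71 = 10Q
Q* = 71/10 = 71/10

71/10


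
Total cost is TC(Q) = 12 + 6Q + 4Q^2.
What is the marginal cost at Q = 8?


MC = dTC/dQ = 6 + 2*4*Q
At Q = 8:
MC = 6 + 8*8
MC = 6 + 64 = 70

70


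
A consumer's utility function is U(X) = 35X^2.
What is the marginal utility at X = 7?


MU = dU/dX = 35*2*X^(2-1)
MU = 70*X^1
At X = 7:
MU = 70 * 7^1
MU = 70 * 7 = 490

490


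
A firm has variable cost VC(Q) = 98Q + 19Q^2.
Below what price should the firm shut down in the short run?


AVC(Q) = VC(Q)/Q = 98 + 19Q
AVC is increasing in Q, so minimum AVC is at Q -> 0+.
Min AVC = 98
The firm should shut down if P < 98.

98


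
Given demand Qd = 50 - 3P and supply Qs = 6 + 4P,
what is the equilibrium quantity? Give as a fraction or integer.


First find equilibrium price:
50 - 3P = 6 + 4P
P* = 44/7 = 44/7
Then substitute into demand:
Q* = 50 - 3 * 44/7 = 218/7

218/7


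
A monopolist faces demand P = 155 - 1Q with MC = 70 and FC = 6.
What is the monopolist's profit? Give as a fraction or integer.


MR = MC: 155 - 2Q = 70
Q* = 85/2
P* = 155 - 1*85/2 = 225/2
Profit = (P* - MC)*Q* - FC
= (225/2 - 70)*85/2 - 6
= 85/2*85/2 - 6
= 7225/4 - 6 = 7201/4

7201/4


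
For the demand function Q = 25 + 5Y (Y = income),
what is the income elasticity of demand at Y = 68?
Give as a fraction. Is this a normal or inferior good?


dQ/dY = 5
At Y = 68: Q = 25 + 5*68 = 365
Ey = (dQ/dY)(Y/Q) = 5 * 68 / 365 = 68/73
Since Ey > 0, this is a normal good.

68/73 (normal good)


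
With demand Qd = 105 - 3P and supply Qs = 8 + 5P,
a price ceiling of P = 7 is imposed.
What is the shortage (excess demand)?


At P = 7:
Qd = 105 - 3*7 = 84
Qs = 8 + 5*7 = 43
Shortage = Qd - Qs = 84 - 43 = 41

41


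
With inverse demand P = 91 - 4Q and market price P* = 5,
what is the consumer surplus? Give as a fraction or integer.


Maximum willingness to pay (at Q=0): P_max = 91
Quantity demanded at P* = 5:
Q* = (91 - 5)/4 = 43/2
CS = (1/2) * Q* * (P_max - P*)
CS = (1/2) * 43/2 * (91 - 5)
CS = (1/2) * 43/2 * 86 = 1849/2

1849/2


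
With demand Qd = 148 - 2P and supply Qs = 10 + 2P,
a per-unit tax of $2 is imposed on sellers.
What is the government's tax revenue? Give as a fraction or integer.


With tax on sellers, new supply: Qs' = 10 + 2(P - 2)
= 6 + 2P
New equilibrium quantity:
Q_new = 77
Tax revenue = tax * Q_new = 2 * 77 = 154

154


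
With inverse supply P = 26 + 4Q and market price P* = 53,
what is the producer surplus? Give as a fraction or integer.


Minimum supply price (at Q=0): P_min = 26
Quantity supplied at P* = 53:
Q* = (53 - 26)/4 = 27/4
PS = (1/2) * Q* * (P* - P_min)
PS = (1/2) * 27/4 * (53 - 26)
PS = (1/2) * 27/4 * 27 = 729/8

729/8


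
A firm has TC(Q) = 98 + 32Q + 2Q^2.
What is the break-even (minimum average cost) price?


AC(Q) = 98/Q + 32 + 2Q
To minimize: dAC/dQ = -98/Q^2 + 2 = 0
Q^2 = 98/2 = 49
Q* = 7
Min AC = 98/7 + 32 + 2*7
Min AC = 14 + 32 + 14 = 60

60


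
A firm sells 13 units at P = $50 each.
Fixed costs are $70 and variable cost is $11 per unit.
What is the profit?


Total Revenue = P * Q = 50 * 13 = $650
Total Cost = FC + VC*Q = 70 + 11*13 = $213
Profit = TR - TC = 650 - 213 = $437

$437


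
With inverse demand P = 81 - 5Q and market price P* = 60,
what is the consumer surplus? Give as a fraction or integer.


Maximum willingness to pay (at Q=0): P_max = 81
Quantity demanded at P* = 60:
Q* = (81 - 60)/5 = 21/5
CS = (1/2) * Q* * (P_max - P*)
CS = (1/2) * 21/5 * (81 - 60)
CS = (1/2) * 21/5 * 21 = 441/10

441/10


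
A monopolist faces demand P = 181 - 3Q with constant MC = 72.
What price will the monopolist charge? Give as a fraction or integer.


MR = 181 - 6Q
Set MR = MC: 181 - 6Q = 72
Q* = 109/6
Substitute into demand:
P* = 181 - 3*109/6 = 253/2

253/2


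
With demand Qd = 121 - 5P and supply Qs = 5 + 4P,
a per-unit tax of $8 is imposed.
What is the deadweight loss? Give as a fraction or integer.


Pre-tax equilibrium quantity: Q* = 509/9
Post-tax equilibrium quantity: Q_tax = 349/9
Reduction in quantity: Q* - Q_tax = 160/9
DWL = (1/2) * tax * (Q* - Q_tax)
DWL = (1/2) * 8 * 160/9 = 640/9

640/9


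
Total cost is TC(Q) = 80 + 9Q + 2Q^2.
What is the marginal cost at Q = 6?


MC = dTC/dQ = 9 + 2*2*Q
At Q = 6:
MC = 9 + 4*6
MC = 9 + 24 = 33

33


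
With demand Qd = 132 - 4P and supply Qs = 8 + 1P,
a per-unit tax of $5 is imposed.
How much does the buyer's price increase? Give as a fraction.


With a per-unit tax, the buyer's price increase depends on relative slopes.
Supply slope: d = 1, Demand slope: b = 4
Buyer's price increase = d * tax / (b + d)
= 1 * 5 / (4 + 1)
= 5 / 5 = 1

1


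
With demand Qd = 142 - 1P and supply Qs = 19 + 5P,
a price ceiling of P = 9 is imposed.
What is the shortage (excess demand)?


At P = 9:
Qd = 142 - 1*9 = 133
Qs = 19 + 5*9 = 64
Shortage = Qd - Qs = 133 - 64 = 69

69


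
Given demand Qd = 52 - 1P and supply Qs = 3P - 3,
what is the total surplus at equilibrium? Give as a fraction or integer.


Find equilibrium: 52 - 1P = 3P - 3
52 + 3 = 4P
P* = 55/4 = 55/4
Q* = 3*55/4 - 3 = 153/4
Inverse demand: P = 52 - Q/1, so P_max = 52
Inverse supply: P = 1 + Q/3, so P_min = 1
CS = (1/2) * 153/4 * (52 - 55/4) = 23409/32
PS = (1/2) * 153/4 * (55/4 - 1) = 7803/32
TS = CS + PS = 23409/32 + 7803/32 = 7803/8

7803/8


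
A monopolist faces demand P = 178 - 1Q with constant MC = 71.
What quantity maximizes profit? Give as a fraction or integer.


TR = P*Q = (178 - 1Q)Q = 178Q - 1Q^2
MR = dTR/dQ = 178 - 2Q
Set MR = MC:
178 - 2Q = 71
107 = 2Q
Q* = 107/2 = 107/2

107/2


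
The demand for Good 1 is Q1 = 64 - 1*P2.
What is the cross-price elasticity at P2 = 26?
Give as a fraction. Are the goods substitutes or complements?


dQ1/dP2 = -1
At P2 = 26: Q1 = 64 - 1*26 = 38
Exy = (dQ1/dP2)(P2/Q1) = -1 * 26 / 38 = -13/19
Since Exy < 0, the goods are complements.

-13/19 (complements)


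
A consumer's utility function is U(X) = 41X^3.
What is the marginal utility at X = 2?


MU = dU/dX = 41*3*X^(3-1)
MU = 123*X^2
At X = 2:
MU = 123 * 2^2
MU = 123 * 4 = 492

492


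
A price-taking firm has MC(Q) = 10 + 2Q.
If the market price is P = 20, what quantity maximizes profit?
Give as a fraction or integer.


In perfect competition, profit is maximized where P = MC.
20 = 10 + 2Q
10 = 2Q
Q* = 10/2 = 5

5


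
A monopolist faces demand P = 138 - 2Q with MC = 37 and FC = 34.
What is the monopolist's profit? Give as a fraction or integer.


MR = MC: 138 - 4Q = 37
Q* = 101/4
P* = 138 - 2*101/4 = 175/2
Profit = (P* - MC)*Q* - FC
= (175/2 - 37)*101/4 - 34
= 101/2*101/4 - 34
= 10201/8 - 34 = 9929/8

9929/8


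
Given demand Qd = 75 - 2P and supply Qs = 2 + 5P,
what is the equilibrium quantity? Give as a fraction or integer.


First find equilibrium price:
75 - 2P = 2 + 5P
P* = 73/7 = 73/7
Then substitute into demand:
Q* = 75 - 2 * 73/7 = 379/7

379/7


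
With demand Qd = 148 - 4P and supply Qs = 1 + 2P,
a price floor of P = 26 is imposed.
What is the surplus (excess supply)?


At P = 26:
Qd = 148 - 4*26 = 44
Qs = 1 + 2*26 = 53
Surplus = Qs - Qd = 53 - 44 = 9

9


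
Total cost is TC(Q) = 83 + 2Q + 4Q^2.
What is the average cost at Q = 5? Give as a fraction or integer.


TC(5) = 83 + 2*5 + 4*5^2
TC(5) = 83 + 10 + 100 = 193
AC = TC/Q = 193/5 = 193/5

193/5


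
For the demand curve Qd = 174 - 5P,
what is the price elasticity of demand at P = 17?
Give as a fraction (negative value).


dQ/dP = -5
At P = 17: Q = 174 - 5*17 = 89
E = (dQ/dP)(P/Q) = (-5)(17/89) = -85/89

-85/89


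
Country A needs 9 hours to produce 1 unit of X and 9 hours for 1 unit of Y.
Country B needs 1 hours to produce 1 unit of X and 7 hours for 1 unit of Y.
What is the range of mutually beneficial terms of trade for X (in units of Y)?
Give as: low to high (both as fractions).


Opportunity cost of X for Country A = hours_X / hours_Y = 9/9 = 1 units of Y
Opportunity cost of X for Country B = hours_X / hours_Y = 1/7 = 1/7 units of Y
Terms of trade must be between the two opportunity costs.
Range: 1/7 to 1

1/7 to 1


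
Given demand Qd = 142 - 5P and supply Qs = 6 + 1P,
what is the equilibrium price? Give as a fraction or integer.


At equilibrium, Qd = Qs.
142 - 5P = 6 + 1P
142 - 6 = 5P + 1P
136 = 6P
P* = 136/6 = 68/3

68/3


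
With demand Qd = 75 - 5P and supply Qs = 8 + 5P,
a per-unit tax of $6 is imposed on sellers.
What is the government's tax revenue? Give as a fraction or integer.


With tax on sellers, new supply: Qs' = 8 + 5(P - 6)
= 5P - 22
New equilibrium quantity:
Q_new = 53/2
Tax revenue = tax * Q_new = 6 * 53/2 = 159

159


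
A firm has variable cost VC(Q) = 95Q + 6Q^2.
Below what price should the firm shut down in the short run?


AVC(Q) = VC(Q)/Q = 95 + 6Q
AVC is increasing in Q, so minimum AVC is at Q -> 0+.
Min AVC = 95
The firm should shut down if P < 95.

95


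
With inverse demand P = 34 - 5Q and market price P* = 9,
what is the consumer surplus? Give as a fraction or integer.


Maximum willingness to pay (at Q=0): P_max = 34
Quantity demanded at P* = 9:
Q* = (34 - 9)/5 = 5
CS = (1/2) * Q* * (P_max - P*)
CS = (1/2) * 5 * (34 - 9)
CS = (1/2) * 5 * 25 = 125/2

125/2


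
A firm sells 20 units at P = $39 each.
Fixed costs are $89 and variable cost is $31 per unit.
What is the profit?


Total Revenue = P * Q = 39 * 20 = $780
Total Cost = FC + VC*Q = 89 + 31*20 = $709
Profit = TR - TC = 780 - 709 = $71

$71


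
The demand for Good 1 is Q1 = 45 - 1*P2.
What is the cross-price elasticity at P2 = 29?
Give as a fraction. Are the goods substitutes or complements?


dQ1/dP2 = -1
At P2 = 29: Q1 = 45 - 1*29 = 16
Exy = (dQ1/dP2)(P2/Q1) = -1 * 29 / 16 = -29/16
Since Exy < 0, the goods are complements.

-29/16 (complements)


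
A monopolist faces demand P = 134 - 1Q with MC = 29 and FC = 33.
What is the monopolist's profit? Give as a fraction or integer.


MR = MC: 134 - 2Q = 29
Q* = 105/2
P* = 134 - 1*105/2 = 163/2
Profit = (P* - MC)*Q* - FC
= (163/2 - 29)*105/2 - 33
= 105/2*105/2 - 33
= 11025/4 - 33 = 10893/4

10893/4


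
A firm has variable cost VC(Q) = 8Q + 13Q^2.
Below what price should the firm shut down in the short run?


AVC(Q) = VC(Q)/Q = 8 + 13Q
AVC is increasing in Q, so minimum AVC is at Q -> 0+.
Min AVC = 8
The firm should shut down if P < 8.

8


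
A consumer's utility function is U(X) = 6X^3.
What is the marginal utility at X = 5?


MU = dU/dX = 6*3*X^(3-1)
MU = 18*X^2
At X = 5:
MU = 18 * 5^2
MU = 18 * 25 = 450

450


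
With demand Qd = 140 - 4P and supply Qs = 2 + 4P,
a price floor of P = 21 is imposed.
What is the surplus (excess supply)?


At P = 21:
Qd = 140 - 4*21 = 56
Qs = 2 + 4*21 = 86
Surplus = Qs - Qd = 86 - 56 = 30

30


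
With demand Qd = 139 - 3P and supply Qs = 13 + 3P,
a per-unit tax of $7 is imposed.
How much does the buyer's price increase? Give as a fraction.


With a per-unit tax, the buyer's price increase depends on relative slopes.
Supply slope: d = 3, Demand slope: b = 3
Buyer's price increase = d * tax / (b + d)
= 3 * 7 / (3 + 3)
= 21 / 6 = 7/2

7/2


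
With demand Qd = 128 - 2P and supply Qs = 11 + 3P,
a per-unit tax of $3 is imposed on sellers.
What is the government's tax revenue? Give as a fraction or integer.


With tax on sellers, new supply: Qs' = 11 + 3(P - 3)
= 2 + 3P
New equilibrium quantity:
Q_new = 388/5
Tax revenue = tax * Q_new = 3 * 388/5 = 1164/5

1164/5


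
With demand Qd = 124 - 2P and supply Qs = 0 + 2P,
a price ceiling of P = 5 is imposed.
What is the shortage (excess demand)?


At P = 5:
Qd = 124 - 2*5 = 114
Qs = 0 + 2*5 = 10
Shortage = Qd - Qs = 114 - 10 = 104

104


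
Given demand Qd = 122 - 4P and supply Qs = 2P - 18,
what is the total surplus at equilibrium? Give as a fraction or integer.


Find equilibrium: 122 - 4P = 2P - 18
122 + 18 = 6P
P* = 140/6 = 70/3
Q* = 2*70/3 - 18 = 86/3
Inverse demand: P = 61/2 - Q/4, so P_max = 61/2
Inverse supply: P = 9 + Q/2, so P_min = 9
CS = (1/2) * 86/3 * (61/2 - 70/3) = 1849/18
PS = (1/2) * 86/3 * (70/3 - 9) = 1849/9
TS = CS + PS = 1849/18 + 1849/9 = 1849/6

1849/6


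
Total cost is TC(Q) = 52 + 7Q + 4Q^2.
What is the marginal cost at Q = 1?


MC = dTC/dQ = 7 + 2*4*Q
At Q = 1:
MC = 7 + 8*1
MC = 7 + 8 = 15

15


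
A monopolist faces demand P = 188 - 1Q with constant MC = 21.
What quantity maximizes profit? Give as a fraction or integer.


TR = P*Q = (188 - 1Q)Q = 188Q - 1Q^2
MR = dTR/dQ = 188 - 2Q
Set MR = MC:
188 - 2Q = 21
167 = 2Q
Q* = 167/2 = 167/2

167/2


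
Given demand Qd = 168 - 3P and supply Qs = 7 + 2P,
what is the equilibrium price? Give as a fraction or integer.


At equilibrium, Qd = Qs.
168 - 3P = 7 + 2P
168 - 7 = 3P + 2P
161 = 5P
P* = 161/5 = 161/5

161/5


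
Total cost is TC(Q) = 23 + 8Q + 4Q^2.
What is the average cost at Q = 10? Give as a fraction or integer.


TC(10) = 23 + 8*10 + 4*10^2
TC(10) = 23 + 80 + 400 = 503
AC = TC/Q = 503/10 = 503/10

503/10


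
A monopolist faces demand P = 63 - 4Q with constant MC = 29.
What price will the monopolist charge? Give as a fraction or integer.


MR = 63 - 8Q
Set MR = MC: 63 - 8Q = 29
Q* = 17/4
Substitute into demand:
P* = 63 - 4*17/4 = 46

46


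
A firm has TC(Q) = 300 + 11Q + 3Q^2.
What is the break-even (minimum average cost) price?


AC(Q) = 300/Q + 11 + 3Q
To minimize: dAC/dQ = -300/Q^2 + 3 = 0
Q^2 = 300/3 = 100
Q* = 10
Min AC = 300/10 + 11 + 3*10
Min AC = 30 + 11 + 30 = 71

71


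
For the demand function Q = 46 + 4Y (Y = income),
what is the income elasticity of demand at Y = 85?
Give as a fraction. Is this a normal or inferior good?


dQ/dY = 4
At Y = 85: Q = 46 + 4*85 = 386
Ey = (dQ/dY)(Y/Q) = 4 * 85 / 386 = 170/193
Since Ey > 0, this is a normal good.

170/193 (normal good)


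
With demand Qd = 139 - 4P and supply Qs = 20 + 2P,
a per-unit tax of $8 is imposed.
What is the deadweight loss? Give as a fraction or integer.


Pre-tax equilibrium quantity: Q* = 179/3
Post-tax equilibrium quantity: Q_tax = 49
Reduction in quantity: Q* - Q_tax = 32/3
DWL = (1/2) * tax * (Q* - Q_tax)
DWL = (1/2) * 8 * 32/3 = 128/3

128/3


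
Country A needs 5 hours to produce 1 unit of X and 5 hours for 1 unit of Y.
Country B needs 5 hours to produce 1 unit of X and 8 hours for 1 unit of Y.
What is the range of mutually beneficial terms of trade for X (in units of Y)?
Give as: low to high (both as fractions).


Opportunity cost of X for Country A = hours_X / hours_Y = 5/5 = 1 units of Y
Opportunity cost of X for Country B = hours_X / hours_Y = 5/8 = 5/8 units of Y
Terms of trade must be between the two opportunity costs.
Range: 5/8 to 1

5/8 to 1


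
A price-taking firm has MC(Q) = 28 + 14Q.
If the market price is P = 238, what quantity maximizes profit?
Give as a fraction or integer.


In perfect competition, profit is maximized where P = MC.
238 = 28 + 14Q
210 = 14Q
Q* = 210/14 = 15

15


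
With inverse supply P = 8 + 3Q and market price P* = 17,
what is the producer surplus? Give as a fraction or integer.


Minimum supply price (at Q=0): P_min = 8
Quantity supplied at P* = 17:
Q* = (17 - 8)/3 = 3
PS = (1/2) * Q* * (P* - P_min)
PS = (1/2) * 3 * (17 - 8)
PS = (1/2) * 3 * 9 = 27/2

27/2


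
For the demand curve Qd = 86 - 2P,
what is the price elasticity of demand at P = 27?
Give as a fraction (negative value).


dQ/dP = -2
At P = 27: Q = 86 - 2*27 = 32
E = (dQ/dP)(P/Q) = (-2)(27/32) = -27/16

-27/16


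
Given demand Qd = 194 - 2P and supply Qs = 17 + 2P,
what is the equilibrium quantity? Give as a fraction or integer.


First find equilibrium price:
194 - 2P = 17 + 2P
P* = 177/4 = 177/4
Then substitute into demand:
Q* = 194 - 2 * 177/4 = 211/2

211/2


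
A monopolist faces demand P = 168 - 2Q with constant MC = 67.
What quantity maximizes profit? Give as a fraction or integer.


TR = P*Q = (168 - 2Q)Q = 168Q - 2Q^2
MR = dTR/dQ = 168 - 4Q
Set MR = MC:
168 - 4Q = 67
101 = 4Q
Q* = 101/4 = 101/4

101/4


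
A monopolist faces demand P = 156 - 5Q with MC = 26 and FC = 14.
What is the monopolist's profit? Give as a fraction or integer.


MR = MC: 156 - 10Q = 26
Q* = 13
P* = 156 - 5*13 = 91
Profit = (P* - MC)*Q* - FC
= (91 - 26)*13 - 14
= 65*13 - 14
= 845 - 14 = 831

831


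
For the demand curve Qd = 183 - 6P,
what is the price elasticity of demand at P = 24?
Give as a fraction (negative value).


dQ/dP = -6
At P = 24: Q = 183 - 6*24 = 39
E = (dQ/dP)(P/Q) = (-6)(24/39) = -48/13

-48/13


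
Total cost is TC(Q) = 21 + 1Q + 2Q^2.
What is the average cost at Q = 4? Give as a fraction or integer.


TC(4) = 21 + 1*4 + 2*4^2
TC(4) = 21 + 4 + 32 = 57
AC = TC/Q = 57/4 = 57/4

57/4


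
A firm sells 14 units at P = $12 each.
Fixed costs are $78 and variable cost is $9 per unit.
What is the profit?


Total Revenue = P * Q = 12 * 14 = $168
Total Cost = FC + VC*Q = 78 + 9*14 = $204
Profit = TR - TC = 168 - 204 = $-36

$-36


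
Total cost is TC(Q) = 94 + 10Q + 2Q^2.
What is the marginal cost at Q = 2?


MC = dTC/dQ = 10 + 2*2*Q
At Q = 2:
MC = 10 + 4*2
MC = 10 + 8 = 18

18


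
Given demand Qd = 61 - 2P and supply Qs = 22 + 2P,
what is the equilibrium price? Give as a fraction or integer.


At equilibrium, Qd = Qs.
61 - 2P = 22 + 2P
61 - 22 = 2P + 2P
39 = 4P
P* = 39/4 = 39/4

39/4


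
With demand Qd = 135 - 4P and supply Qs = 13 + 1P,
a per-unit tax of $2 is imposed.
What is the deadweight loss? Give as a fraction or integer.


Pre-tax equilibrium quantity: Q* = 187/5
Post-tax equilibrium quantity: Q_tax = 179/5
Reduction in quantity: Q* - Q_tax = 8/5
DWL = (1/2) * tax * (Q* - Q_tax)
DWL = (1/2) * 2 * 8/5 = 8/5

8/5


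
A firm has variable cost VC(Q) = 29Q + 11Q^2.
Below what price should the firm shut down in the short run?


AVC(Q) = VC(Q)/Q = 29 + 11Q
AVC is increasing in Q, so minimum AVC is at Q -> 0+.
Min AVC = 29
The firm should shut down if P < 29.

29


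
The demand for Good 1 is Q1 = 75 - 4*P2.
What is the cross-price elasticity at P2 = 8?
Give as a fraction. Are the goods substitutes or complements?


dQ1/dP2 = -4
At P2 = 8: Q1 = 75 - 4*8 = 43
Exy = (dQ1/dP2)(P2/Q1) = -4 * 8 / 43 = -32/43
Since Exy < 0, the goods are complements.

-32/43 (complements)


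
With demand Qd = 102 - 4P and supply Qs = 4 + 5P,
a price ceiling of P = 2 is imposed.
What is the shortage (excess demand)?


At P = 2:
Qd = 102 - 4*2 = 94
Qs = 4 + 5*2 = 14
Shortage = Qd - Qs = 94 - 14 = 80

80


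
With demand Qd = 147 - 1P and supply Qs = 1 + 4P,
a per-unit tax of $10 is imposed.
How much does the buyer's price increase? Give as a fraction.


With a per-unit tax, the buyer's price increase depends on relative slopes.
Supply slope: d = 4, Demand slope: b = 1
Buyer's price increase = d * tax / (b + d)
= 4 * 10 / (1 + 4)
= 40 / 5 = 8

8


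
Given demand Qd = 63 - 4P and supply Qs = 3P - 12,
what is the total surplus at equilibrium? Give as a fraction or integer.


Find equilibrium: 63 - 4P = 3P - 12
63 + 12 = 7P
P* = 75/7 = 75/7
Q* = 3*75/7 - 12 = 141/7
Inverse demand: P = 63/4 - Q/4, so P_max = 63/4
Inverse supply: P = 4 + Q/3, so P_min = 4
CS = (1/2) * 141/7 * (63/4 - 75/7) = 19881/392
PS = (1/2) * 141/7 * (75/7 - 4) = 6627/98
TS = CS + PS = 19881/392 + 6627/98 = 6627/56

6627/56


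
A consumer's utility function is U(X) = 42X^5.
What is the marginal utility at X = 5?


MU = dU/dX = 42*5*X^(5-1)
MU = 210*X^4
At X = 5:
MU = 210 * 5^4
MU = 210 * 625 = 131250

131250


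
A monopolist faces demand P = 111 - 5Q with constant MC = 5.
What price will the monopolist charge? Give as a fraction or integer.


MR = 111 - 10Q
Set MR = MC: 111 - 10Q = 5
Q* = 53/5
Substitute into demand:
P* = 111 - 5*53/5 = 58

58


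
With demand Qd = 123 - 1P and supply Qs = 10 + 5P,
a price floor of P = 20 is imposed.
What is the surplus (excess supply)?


At P = 20:
Qd = 123 - 1*20 = 103
Qs = 10 + 5*20 = 110
Surplus = Qs - Qd = 110 - 103 = 7

7


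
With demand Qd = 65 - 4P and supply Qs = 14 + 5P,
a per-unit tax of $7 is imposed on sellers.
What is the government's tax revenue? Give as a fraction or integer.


With tax on sellers, new supply: Qs' = 14 + 5(P - 7)
= 5P - 21
New equilibrium quantity:
Q_new = 241/9
Tax revenue = tax * Q_new = 7 * 241/9 = 1687/9

1687/9


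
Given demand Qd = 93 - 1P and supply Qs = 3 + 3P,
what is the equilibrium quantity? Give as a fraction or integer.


First find equilibrium price:
93 - 1P = 3 + 3P
P* = 90/4 = 45/2
Then substitute into demand:
Q* = 93 - 1 * 45/2 = 141/2

141/2


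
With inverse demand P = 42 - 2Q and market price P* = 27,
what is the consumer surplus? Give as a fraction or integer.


Maximum willingness to pay (at Q=0): P_max = 42
Quantity demanded at P* = 27:
Q* = (42 - 27)/2 = 15/2
CS = (1/2) * Q* * (P_max - P*)
CS = (1/2) * 15/2 * (42 - 27)
CS = (1/2) * 15/2 * 15 = 225/4

225/4


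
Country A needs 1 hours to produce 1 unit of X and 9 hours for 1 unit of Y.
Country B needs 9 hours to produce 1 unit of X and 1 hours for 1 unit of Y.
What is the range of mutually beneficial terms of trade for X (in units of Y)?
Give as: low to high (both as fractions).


Opportunity cost of X for Country A = hours_X / hours_Y = 1/9 = 1/9 units of Y
Opportunity cost of X for Country B = hours_X / hours_Y = 9/1 = 9 units of Y
Terms of trade must be between the two opportunity costs.
Range: 1/9 to 9

1/9 to 9


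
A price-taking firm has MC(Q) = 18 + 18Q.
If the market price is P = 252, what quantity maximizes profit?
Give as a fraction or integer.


In perfect competition, profit is maximized where P = MC.
252 = 18 + 18Q
234 = 18Q
Q* = 234/18 = 13

13


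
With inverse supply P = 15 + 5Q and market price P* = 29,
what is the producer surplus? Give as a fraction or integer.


Minimum supply price (at Q=0): P_min = 15
Quantity supplied at P* = 29:
Q* = (29 - 15)/5 = 14/5
PS = (1/2) * Q* * (P* - P_min)
PS = (1/2) * 14/5 * (29 - 15)
PS = (1/2) * 14/5 * 14 = 98/5

98/5


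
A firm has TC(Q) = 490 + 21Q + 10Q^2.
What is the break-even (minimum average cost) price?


AC(Q) = 490/Q + 21 + 10Q
To minimize: dAC/dQ = -490/Q^2 + 10 = 0
Q^2 = 490/10 = 49
Q* = 7
Min AC = 490/7 + 21 + 10*7
Min AC = 70 + 21 + 70 = 161

161


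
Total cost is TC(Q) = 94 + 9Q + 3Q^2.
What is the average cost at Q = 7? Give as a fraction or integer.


TC(7) = 94 + 9*7 + 3*7^2
TC(7) = 94 + 63 + 147 = 304
AC = TC/Q = 304/7 = 304/7

304/7


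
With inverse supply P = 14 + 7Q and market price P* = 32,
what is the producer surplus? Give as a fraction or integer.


Minimum supply price (at Q=0): P_min = 14
Quantity supplied at P* = 32:
Q* = (32 - 14)/7 = 18/7
PS = (1/2) * Q* * (P* - P_min)
PS = (1/2) * 18/7 * (32 - 14)
PS = (1/2) * 18/7 * 18 = 162/7

162/7


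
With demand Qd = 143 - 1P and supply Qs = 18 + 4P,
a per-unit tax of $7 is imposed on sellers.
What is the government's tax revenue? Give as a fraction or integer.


With tax on sellers, new supply: Qs' = 18 + 4(P - 7)
= 4P - 10
New equilibrium quantity:
Q_new = 562/5
Tax revenue = tax * Q_new = 7 * 562/5 = 3934/5

3934/5


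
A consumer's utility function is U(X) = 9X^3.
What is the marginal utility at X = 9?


MU = dU/dX = 9*3*X^(3-1)
MU = 27*X^2
At X = 9:
MU = 27 * 9^2
MU = 27 * 81 = 2187

2187


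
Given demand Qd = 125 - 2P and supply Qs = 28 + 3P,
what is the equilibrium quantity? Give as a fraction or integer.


First find equilibrium price:
125 - 2P = 28 + 3P
P* = 97/5 = 97/5
Then substitute into demand:
Q* = 125 - 2 * 97/5 = 431/5

431/5


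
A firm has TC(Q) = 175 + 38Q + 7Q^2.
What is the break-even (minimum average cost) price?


AC(Q) = 175/Q + 38 + 7Q
To minimize: dAC/dQ = -175/Q^2 + 7 = 0
Q^2 = 175/7 = 25
Q* = 5
Min AC = 175/5 + 38 + 7*5
Min AC = 35 + 38 + 35 = 108

108


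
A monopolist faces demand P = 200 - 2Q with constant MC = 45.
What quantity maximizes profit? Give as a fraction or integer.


TR = P*Q = (200 - 2Q)Q = 200Q - 2Q^2
MR = dTR/dQ = 200 - 4Q
Set MR = MC:
200 - 4Q = 45
155 = 4Q
Q* = 155/4 = 155/4

155/4


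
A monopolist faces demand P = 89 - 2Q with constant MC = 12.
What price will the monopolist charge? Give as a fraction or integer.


MR = 89 - 4Q
Set MR = MC: 89 - 4Q = 12
Q* = 77/4
Substitute into demand:
P* = 89 - 2*77/4 = 101/2

101/2


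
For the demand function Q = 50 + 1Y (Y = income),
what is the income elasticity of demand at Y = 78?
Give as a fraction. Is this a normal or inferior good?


dQ/dY = 1
At Y = 78: Q = 50 + 1*78 = 128
Ey = (dQ/dY)(Y/Q) = 1 * 78 / 128 = 39/64
Since Ey > 0, this is a normal good.

39/64 (normal good)


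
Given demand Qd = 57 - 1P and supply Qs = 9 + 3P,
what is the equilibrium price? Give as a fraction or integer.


At equilibrium, Qd = Qs.
57 - 1P = 9 + 3P
57 - 9 = 1P + 3P
48 = 4P
P* = 48/4 = 12

12


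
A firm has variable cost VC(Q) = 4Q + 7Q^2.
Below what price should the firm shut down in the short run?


AVC(Q) = VC(Q)/Q = 4 + 7Q
AVC is increasing in Q, so minimum AVC is at Q -> 0+.
Min AVC = 4
The firm should shut down if P < 4.

4


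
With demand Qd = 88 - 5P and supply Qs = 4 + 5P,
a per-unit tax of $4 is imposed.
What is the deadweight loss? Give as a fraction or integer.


Pre-tax equilibrium quantity: Q* = 46
Post-tax equilibrium quantity: Q_tax = 36
Reduction in quantity: Q* - Q_tax = 10
DWL = (1/2) * tax * (Q* - Q_tax)
DWL = (1/2) * 4 * 10 = 20

20


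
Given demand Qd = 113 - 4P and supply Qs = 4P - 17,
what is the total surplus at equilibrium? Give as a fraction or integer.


Find equilibrium: 113 - 4P = 4P - 17
113 + 17 = 8P
P* = 130/8 = 65/4
Q* = 4*65/4 - 17 = 48
Inverse demand: P = 113/4 - Q/4, so P_max = 113/4
Inverse supply: P = 17/4 + Q/4, so P_min = 17/4
CS = (1/2) * 48 * (113/4 - 65/4) = 288
PS = (1/2) * 48 * (65/4 - 17/4) = 288
TS = CS + PS = 288 + 288 = 576

576


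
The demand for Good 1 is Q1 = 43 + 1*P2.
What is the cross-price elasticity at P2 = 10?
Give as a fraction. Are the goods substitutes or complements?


dQ1/dP2 = 1
At P2 = 10: Q1 = 43 + 1*10 = 53
Exy = (dQ1/dP2)(P2/Q1) = 1 * 10 / 53 = 10/53
Since Exy > 0, the goods are substitutes.

10/53 (substitutes)


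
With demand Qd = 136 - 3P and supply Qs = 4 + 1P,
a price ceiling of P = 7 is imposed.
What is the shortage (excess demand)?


At P = 7:
Qd = 136 - 3*7 = 115
Qs = 4 + 1*7 = 11
Shortage = Qd - Qs = 115 - 11 = 104

104


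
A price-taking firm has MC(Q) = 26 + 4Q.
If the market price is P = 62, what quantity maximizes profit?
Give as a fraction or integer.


In perfect competition, profit is maximized where P = MC.
62 = 26 + 4Q
36 = 4Q
Q* = 36/4 = 9

9


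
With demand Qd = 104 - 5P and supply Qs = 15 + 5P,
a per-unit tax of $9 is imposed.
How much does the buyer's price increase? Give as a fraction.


With a per-unit tax, the buyer's price increase depends on relative slopes.
Supply slope: d = 5, Demand slope: b = 5
Buyer's price increase = d * tax / (b + d)
= 5 * 9 / (5 + 5)
= 45 / 10 = 9/2

9/2


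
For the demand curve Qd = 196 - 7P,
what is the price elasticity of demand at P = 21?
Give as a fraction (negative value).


dQ/dP = -7
At P = 21: Q = 196 - 7*21 = 49
E = (dQ/dP)(P/Q) = (-7)(21/49) = -3

-3


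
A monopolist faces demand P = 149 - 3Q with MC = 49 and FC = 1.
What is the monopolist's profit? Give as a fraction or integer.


MR = MC: 149 - 6Q = 49
Q* = 50/3
P* = 149 - 3*50/3 = 99
Profit = (P* - MC)*Q* - FC
= (99 - 49)*50/3 - 1
= 50*50/3 - 1
= 2500/3 - 1 = 2497/3

2497/3


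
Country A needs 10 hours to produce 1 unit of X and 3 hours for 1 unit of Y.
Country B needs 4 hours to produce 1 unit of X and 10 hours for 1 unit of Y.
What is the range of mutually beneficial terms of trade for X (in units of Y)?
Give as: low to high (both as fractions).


Opportunity cost of X for Country A = hours_X / hours_Y = 10/3 = 10/3 units of Y
Opportunity cost of X for Country B = hours_X / hours_Y = 4/10 = 2/5 units of Y
Terms of trade must be between the two opportunity costs.
Range: 2/5 to 10/3

2/5 to 10/3


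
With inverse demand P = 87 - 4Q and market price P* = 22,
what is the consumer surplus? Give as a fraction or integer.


Maximum willingness to pay (at Q=0): P_max = 87
Quantity demanded at P* = 22:
Q* = (87 - 22)/4 = 65/4
CS = (1/2) * Q* * (P_max - P*)
CS = (1/2) * 65/4 * (87 - 22)
CS = (1/2) * 65/4 * 65 = 4225/8

4225/8


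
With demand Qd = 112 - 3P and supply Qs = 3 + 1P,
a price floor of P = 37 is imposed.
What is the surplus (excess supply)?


At P = 37:
Qd = 112 - 3*37 = 1
Qs = 3 + 1*37 = 40
Surplus = Qs - Qd = 40 - 1 = 39

39


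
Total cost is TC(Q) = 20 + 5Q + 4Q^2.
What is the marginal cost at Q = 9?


MC = dTC/dQ = 5 + 2*4*Q
At Q = 9:
MC = 5 + 8*9
MC = 5 + 72 = 77

77


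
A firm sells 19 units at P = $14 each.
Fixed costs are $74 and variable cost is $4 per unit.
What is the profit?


Total Revenue = P * Q = 14 * 19 = $266
Total Cost = FC + VC*Q = 74 + 4*19 = $150
Profit = TR - TC = 266 - 150 = $116

$116


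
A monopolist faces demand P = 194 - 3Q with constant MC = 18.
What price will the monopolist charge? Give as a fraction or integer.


MR = 194 - 6Q
Set MR = MC: 194 - 6Q = 18
Q* = 88/3
Substitute into demand:
P* = 194 - 3*88/3 = 106

106


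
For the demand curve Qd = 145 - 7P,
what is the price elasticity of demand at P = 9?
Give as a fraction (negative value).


dQ/dP = -7
At P = 9: Q = 145 - 7*9 = 82
E = (dQ/dP)(P/Q) = (-7)(9/82) = -63/82

-63/82


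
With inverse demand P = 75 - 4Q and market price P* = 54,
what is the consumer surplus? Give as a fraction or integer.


Maximum willingness to pay (at Q=0): P_max = 75
Quantity demanded at P* = 54:
Q* = (75 - 54)/4 = 21/4
CS = (1/2) * Q* * (P_max - P*)
CS = (1/2) * 21/4 * (75 - 54)
CS = (1/2) * 21/4 * 21 = 441/8

441/8


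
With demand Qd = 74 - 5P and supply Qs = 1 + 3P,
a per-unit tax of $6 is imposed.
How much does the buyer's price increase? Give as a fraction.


With a per-unit tax, the buyer's price increase depends on relative slopes.
Supply slope: d = 3, Demand slope: b = 5
Buyer's price increase = d * tax / (b + d)
= 3 * 6 / (5 + 3)
= 18 / 8 = 9/4

9/4


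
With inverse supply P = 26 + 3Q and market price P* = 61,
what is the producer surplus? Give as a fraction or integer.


Minimum supply price (at Q=0): P_min = 26
Quantity supplied at P* = 61:
Q* = (61 - 26)/3 = 35/3
PS = (1/2) * Q* * (P* - P_min)
PS = (1/2) * 35/3 * (61 - 26)
PS = (1/2) * 35/3 * 35 = 1225/6

1225/6


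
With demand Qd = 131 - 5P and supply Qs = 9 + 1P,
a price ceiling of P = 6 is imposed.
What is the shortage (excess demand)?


At P = 6:
Qd = 131 - 5*6 = 101
Qs = 9 + 1*6 = 15
Shortage = Qd - Qs = 101 - 15 = 86

86


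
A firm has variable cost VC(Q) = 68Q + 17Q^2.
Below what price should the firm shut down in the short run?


AVC(Q) = VC(Q)/Q = 68 + 17Q
AVC is increasing in Q, so minimum AVC is at Q -> 0+.
Min AVC = 68
The firm should shut down if P < 68.

68


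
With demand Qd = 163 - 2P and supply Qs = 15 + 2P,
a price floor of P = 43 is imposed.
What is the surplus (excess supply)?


At P = 43:
Qd = 163 - 2*43 = 77
Qs = 15 + 2*43 = 101
Surplus = Qs - Qd = 101 - 77 = 24

24


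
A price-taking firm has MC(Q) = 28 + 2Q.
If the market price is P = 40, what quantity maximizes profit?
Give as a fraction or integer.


In perfect competition, profit is maximized where P = MC.
40 = 28 + 2Q
12 = 2Q
Q* = 12/2 = 6

6


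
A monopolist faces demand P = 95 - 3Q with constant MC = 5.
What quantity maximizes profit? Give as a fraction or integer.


TR = P*Q = (95 - 3Q)Q = 95Q - 3Q^2
MR = dTR/dQ = 95 - 6Q
Set MR = MC:
95 - 6Q = 5
90 = 6Q
Q* = 90/6 = 15

15


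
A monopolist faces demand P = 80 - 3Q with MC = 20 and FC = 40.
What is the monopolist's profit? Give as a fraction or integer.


MR = MC: 80 - 6Q = 20
Q* = 10
P* = 80 - 3*10 = 50
Profit = (P* - MC)*Q* - FC
= (50 - 20)*10 - 40
= 30*10 - 40
= 300 - 40 = 260

260


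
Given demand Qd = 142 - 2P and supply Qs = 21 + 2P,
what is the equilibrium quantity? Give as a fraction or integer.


First find equilibrium price:
142 - 2P = 21 + 2P
P* = 121/4 = 121/4
Then substitute into demand:
Q* = 142 - 2 * 121/4 = 163/2

163/2


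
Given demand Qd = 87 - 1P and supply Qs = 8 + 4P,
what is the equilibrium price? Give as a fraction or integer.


At equilibrium, Qd = Qs.
87 - 1P = 8 + 4P
87 - 8 = 1P + 4P
79 = 5P
P* = 79/5 = 79/5

79/5


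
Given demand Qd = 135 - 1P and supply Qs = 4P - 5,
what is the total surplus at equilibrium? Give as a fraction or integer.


Find equilibrium: 135 - 1P = 4P - 5
135 + 5 = 5P
P* = 140/5 = 28
Q* = 4*28 - 5 = 107
Inverse demand: P = 135 - Q/1, so P_max = 135
Inverse supply: P = 5/4 + Q/4, so P_min = 5/4
CS = (1/2) * 107 * (135 - 28) = 11449/2
PS = (1/2) * 107 * (28 - 5/4) = 11449/8
TS = CS + PS = 11449/2 + 11449/8 = 57245/8

57245/8


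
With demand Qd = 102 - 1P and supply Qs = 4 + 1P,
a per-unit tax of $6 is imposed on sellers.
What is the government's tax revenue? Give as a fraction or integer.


With tax on sellers, new supply: Qs' = 4 + 1(P - 6)
= 1P - 2
New equilibrium quantity:
Q_new = 50
Tax revenue = tax * Q_new = 6 * 50 = 300

300


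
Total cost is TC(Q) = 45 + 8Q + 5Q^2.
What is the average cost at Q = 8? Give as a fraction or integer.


TC(8) = 45 + 8*8 + 5*8^2
TC(8) = 45 + 64 + 320 = 429
AC = TC/Q = 429/8 = 429/8

429/8


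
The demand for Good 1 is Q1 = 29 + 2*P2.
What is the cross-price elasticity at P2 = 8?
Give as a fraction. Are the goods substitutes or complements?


dQ1/dP2 = 2
At P2 = 8: Q1 = 29 + 2*8 = 45
Exy = (dQ1/dP2)(P2/Q1) = 2 * 8 / 45 = 16/45
Since Exy > 0, the goods are substitutes.

16/45 (substitutes)


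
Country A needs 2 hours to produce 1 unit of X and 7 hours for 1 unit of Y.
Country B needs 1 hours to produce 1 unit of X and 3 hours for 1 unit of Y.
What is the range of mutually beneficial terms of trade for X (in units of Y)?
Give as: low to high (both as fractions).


Opportunity cost of X for Country A = hours_X / hours_Y = 2/7 = 2/7 units of Y
Opportunity cost of X for Country B = hours_X / hours_Y = 1/3 = 1/3 units of Y
Terms of trade must be between the two opportunity costs.
Range: 2/7 to 1/3

2/7 to 1/3


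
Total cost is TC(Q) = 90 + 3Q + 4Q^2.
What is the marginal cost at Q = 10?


MC = dTC/dQ = 3 + 2*4*Q
At Q = 10:
MC = 3 + 8*10
MC = 3 + 80 = 83

83


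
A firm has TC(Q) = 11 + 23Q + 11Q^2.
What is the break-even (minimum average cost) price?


AC(Q) = 11/Q + 23 + 11Q
To minimize: dAC/dQ = -11/Q^2 + 11 = 0
Q^2 = 11/11 = 1
Q* = 1
Min AC = 11/1 + 23 + 11*1
Min AC = 11 + 23 + 11 = 45

45


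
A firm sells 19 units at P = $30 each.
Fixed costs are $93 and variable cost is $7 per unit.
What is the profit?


Total Revenue = P * Q = 30 * 19 = $570
Total Cost = FC + VC*Q = 93 + 7*19 = $226
Profit = TR - TC = 570 - 226 = $344

$344


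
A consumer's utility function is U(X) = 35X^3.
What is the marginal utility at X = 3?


MU = dU/dX = 35*3*X^(3-1)
MU = 105*X^2
At X = 3:
MU = 105 * 3^2
MU = 105 * 9 = 945

945


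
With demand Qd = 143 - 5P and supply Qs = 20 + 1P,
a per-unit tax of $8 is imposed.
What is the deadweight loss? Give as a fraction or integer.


Pre-tax equilibrium quantity: Q* = 81/2
Post-tax equilibrium quantity: Q_tax = 203/6
Reduction in quantity: Q* - Q_tax = 20/3
DWL = (1/2) * tax * (Q* - Q_tax)
DWL = (1/2) * 8 * 20/3 = 80/3

80/3


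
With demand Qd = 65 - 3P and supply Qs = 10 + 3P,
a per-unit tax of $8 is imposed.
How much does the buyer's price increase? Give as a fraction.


With a per-unit tax, the buyer's price increase depends on relative slopes.
Supply slope: d = 3, Demand slope: b = 3
Buyer's price increase = d * tax / (b + d)
= 3 * 8 / (3 + 3)
= 24 / 6 = 4

4


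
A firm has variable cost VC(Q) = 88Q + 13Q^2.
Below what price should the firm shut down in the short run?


AVC(Q) = VC(Q)/Q = 88 + 13Q
AVC is increasing in Q, so minimum AVC is at Q -> 0+.
Min AVC = 88
The firm should shut down if P < 88.

88


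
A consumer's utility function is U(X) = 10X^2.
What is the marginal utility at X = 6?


MU = dU/dX = 10*2*X^(2-1)
MU = 20*X^1
At X = 6:
MU = 20 * 6^1
MU = 20 * 6 = 120

120


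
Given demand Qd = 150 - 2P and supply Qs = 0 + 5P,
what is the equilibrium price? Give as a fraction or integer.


At equilibrium, Qd = Qs.
150 - 2P = 0 + 5P
150 - 0 = 2P + 5P
150 = 7P
P* = 150/7 = 150/7

150/7


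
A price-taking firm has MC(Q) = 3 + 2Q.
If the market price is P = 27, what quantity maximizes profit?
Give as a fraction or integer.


In perfect competition, profit is maximized where P = MC.
27 = 3 + 2Q
24 = 2Q
Q* = 24/2 = 12

12


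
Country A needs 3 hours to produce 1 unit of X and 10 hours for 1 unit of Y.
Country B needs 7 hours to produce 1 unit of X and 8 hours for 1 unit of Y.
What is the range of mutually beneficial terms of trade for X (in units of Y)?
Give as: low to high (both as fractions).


Opportunity cost of X for Country A = hours_X / hours_Y = 3/10 = 3/10 units of Y
Opportunity cost of X for Country B = hours_X / hours_Y = 7/8 = 7/8 units of Y
Terms of trade must be between the two opportunity costs.
Range: 3/10 to 7/8

3/10 to 7/8


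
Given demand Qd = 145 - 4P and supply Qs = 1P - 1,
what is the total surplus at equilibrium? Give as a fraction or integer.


Find equilibrium: 145 - 4P = 1P - 1
145 + 1 = 5P
P* = 146/5 = 146/5
Q* = 1*146/5 - 1 = 141/5
Inverse demand: P = 145/4 - Q/4, so P_max = 145/4
Inverse supply: P = 1 + Q/1, so P_min = 1
CS = (1/2) * 141/5 * (145/4 - 146/5) = 19881/200
PS = (1/2) * 141/5 * (146/5 - 1) = 19881/50
TS = CS + PS = 19881/200 + 19881/50 = 19881/40

19881/40
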